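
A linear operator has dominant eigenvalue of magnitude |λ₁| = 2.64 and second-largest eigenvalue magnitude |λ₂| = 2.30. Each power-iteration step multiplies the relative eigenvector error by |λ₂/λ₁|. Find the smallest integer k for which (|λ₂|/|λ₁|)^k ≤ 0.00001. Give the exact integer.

|λ₂/λ₁| = 2.30/2.64 = 0.87121
Need k ≥ ln(0.00001) / ln(0.87121) = -11.5129 / -0.1379 ≈ 83.506
Smallest integer k satisfying the bound: 84

84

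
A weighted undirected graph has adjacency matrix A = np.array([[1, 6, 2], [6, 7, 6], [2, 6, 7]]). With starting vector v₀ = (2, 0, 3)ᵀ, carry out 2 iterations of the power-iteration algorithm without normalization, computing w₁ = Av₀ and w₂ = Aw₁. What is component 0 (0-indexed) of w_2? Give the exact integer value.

w1 = Av₀ = (1·2 + 6·0 + 2·3; 6·2 + 7·0 + 6·3; 2·2 + 6·0 + 7·3) = (8, 30, 25)
w2 = Aw1 = (1·8 + 6·30 + 2·25; 6·8 + 7·30 + 6·25; 2·8 + 6·30 + 7·25) = (238, 408, 371)
The requested component of w2 is 238.

238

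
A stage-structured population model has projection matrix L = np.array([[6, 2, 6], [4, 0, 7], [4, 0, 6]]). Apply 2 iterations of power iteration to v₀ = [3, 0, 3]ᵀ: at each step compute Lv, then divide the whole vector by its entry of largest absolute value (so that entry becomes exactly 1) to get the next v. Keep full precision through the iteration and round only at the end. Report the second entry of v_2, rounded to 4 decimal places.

0.7662

Lv0 = (36.00000, 33.00000, 30.00000); divide by 36.00000 → v1 = (1.00000, 0.91667, 0.83333)
Lv1 = (12.83333, 9.83333, 9.00000); divide by 12.83333 → v2 = (1.00000, 0.76623, 0.70130)
Requested entry of v2: 354/462 = 0.7662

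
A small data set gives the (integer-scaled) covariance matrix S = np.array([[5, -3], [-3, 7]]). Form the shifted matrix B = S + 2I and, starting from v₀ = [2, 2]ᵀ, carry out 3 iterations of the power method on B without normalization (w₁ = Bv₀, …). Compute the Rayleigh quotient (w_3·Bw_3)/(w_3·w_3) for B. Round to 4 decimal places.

μ ≈ 9.8907

B = S + 2I has rows (7, -3); (-3, 9)
w1 = Bv₀ = (7·2 + (-3)·2; (-3)·2 + 9·2) = (8, 12)
w2 = Bw1 = (7·8 + (-3)·12; (-3)·8 + 9·12) = (20, 84)
w3 = Bw2 = (-112, 696)
Bw3 = (-2872, 6600)
w3·Bw3 = 4915264; w3·w3 = 496960; μ ≈ 4915264/496960 = 9.8907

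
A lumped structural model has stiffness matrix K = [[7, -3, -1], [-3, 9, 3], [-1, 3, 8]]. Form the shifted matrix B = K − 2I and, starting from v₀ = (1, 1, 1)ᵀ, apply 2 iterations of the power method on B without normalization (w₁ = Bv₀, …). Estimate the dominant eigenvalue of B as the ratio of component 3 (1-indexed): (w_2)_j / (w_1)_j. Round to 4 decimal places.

μ ≈ 8.5000

B = K − 2I has rows (5, -3, -1); (-3, 7, 3); (-1, 3, 6)
w1 = Bv₀ = (5·1 + (-3)·1 + (-1)·1; (-3)·1 + 7·1 + 3·1; (-1)·1 + 3·1 + 6·1) = (1, 7, 8)
w2 = Bw1 = (5·1 + (-3)·7 + (-1)·8; (-3)·1 + 7·7 + 3·8; (-1)·1 + 3·7 + 6·8) = (-24, 70, 68)
Ratio: 68/8 = 8.5000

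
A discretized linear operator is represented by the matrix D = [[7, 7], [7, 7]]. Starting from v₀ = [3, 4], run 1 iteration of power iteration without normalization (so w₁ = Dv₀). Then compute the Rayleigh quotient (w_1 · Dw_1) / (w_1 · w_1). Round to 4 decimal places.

14.0000

w1 = Dv₀ = (49, 49)
Dw1 = (686, 686)
w1·Dw1 = 49·686 + 49·686 = 67228; w1·w1 = 49·49 + 49·49 = 4802
λ ≈ 67228/4802 = 14.0000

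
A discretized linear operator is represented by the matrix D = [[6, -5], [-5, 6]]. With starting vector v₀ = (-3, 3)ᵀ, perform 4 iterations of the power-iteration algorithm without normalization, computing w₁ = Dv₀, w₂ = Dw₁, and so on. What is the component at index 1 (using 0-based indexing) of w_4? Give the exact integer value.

w1 = Dv₀ = (6·(-3) + (-5)·3; (-5)·(-3) + 6·3) = (-33, 33)
w2 = Dw1 = (6·(-33) + (-5)·33; (-5)·(-33) + 6·33) = (-363, 363)
w3 = Dw2 = (-3993, 3993)
w4 = Dw3 = (-43923, 43923)
The requested component of w4 is 43923.

43923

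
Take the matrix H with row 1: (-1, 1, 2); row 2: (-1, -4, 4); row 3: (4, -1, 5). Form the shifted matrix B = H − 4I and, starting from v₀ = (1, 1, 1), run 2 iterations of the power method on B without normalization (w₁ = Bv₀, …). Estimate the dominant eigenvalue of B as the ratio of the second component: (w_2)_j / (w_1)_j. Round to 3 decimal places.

B = H − 4I has rows (-5, 1, 2); (-1, -8, 4); (4, -1, 1)
w1 = Bv₀ = ((-5)·1 + 1·1 + 2·1; (-1)·1 + (-8)·1 + 4·1; 4·1 + (-1)·1 + 1·1) = (-2, -5, 4)
w2 = Bw1 = ((-5)·(-2) + 1·(-5) + 2·4; (-1)·(-2) + (-8)·(-5) + 4·4; 4·(-2) + (-1)·(-5) + 1·4) = (13, 58, 1)
Ratio: 58/-5 = -11.600

μ ≈ -11.600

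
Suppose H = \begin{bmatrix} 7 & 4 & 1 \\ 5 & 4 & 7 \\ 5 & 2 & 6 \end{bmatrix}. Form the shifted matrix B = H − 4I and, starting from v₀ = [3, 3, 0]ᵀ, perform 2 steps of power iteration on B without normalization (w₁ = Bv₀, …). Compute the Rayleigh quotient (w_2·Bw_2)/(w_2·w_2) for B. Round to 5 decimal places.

8.70322

B = H − 4I has rows (3, 4, 1); (5, 0, 7); (5, 2, 2)
w1 = Bv₀ = (3·3 + 4·3 + 1·0; 5·3 + 0·3 + 7·0; 5·3 + 2·3 + 2·0) = (21, 15, 21)
w2 = Bw1 = (3·21 + 4·15 + 1·21; 5·21 + 0·15 + 7·21; 5·21 + 2·15 + 2·21) = (144, 252, 177)
Bw2 = (1617, 1959, 1578)
w2·Bw2 = 1005822; w2·w2 = 115569; μ ≈ 1005822/115569 = 8.70322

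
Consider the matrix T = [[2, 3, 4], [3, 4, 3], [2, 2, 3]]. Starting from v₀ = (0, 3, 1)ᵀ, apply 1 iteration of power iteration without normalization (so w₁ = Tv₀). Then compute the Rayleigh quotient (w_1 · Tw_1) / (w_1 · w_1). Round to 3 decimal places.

λ ≈ 8.480

w1 = Tv₀ = (2·0 + 3·3 + 4·1; 3·0 + 4·3 + 3·1; 2·0 + 2·3 + 3·1) = (13, 15, 9)
Tw1 = (107, 126, 83)
w1·Tw1 = 13·107 + 15·126 + 9·83 = 4028; w1·w1 = 13·13 + 15·15 + 9·9 = 475
λ ≈ 4028/475 = 8.480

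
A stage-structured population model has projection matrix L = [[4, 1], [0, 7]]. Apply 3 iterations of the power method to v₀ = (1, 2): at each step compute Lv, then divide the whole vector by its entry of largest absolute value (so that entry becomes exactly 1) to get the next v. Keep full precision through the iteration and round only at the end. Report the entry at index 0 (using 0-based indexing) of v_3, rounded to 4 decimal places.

Lv0 = (6.00000, 14.00000); divide by 14.00000 → v1 = (0.42857, 1.00000)
Lv1 = (2.71429, 7.00000); divide by 7.00000 → v2 = (0.38776, 1.00000)
Lv2 = (2.55102, 7.00000); divide by 7.00000 → v3 = (0.36443, 1.00000)
Requested entry of v3: 250/686 = 0.3644

0.3644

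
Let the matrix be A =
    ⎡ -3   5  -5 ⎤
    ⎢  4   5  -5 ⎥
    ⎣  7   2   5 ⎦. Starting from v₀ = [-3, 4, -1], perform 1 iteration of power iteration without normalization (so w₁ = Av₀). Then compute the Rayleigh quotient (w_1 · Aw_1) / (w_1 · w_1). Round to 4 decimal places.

λ ≈ 1.4876

w1 = Av₀ = (34, 13, -18)
Aw1 = (53, 291, 174)
w1·Aw1 = 34·53 + 13·291 + (-18)·174 = 2453; w1·w1 = 34·34 + 13·13 + (-18)·(-18) = 1649
λ ≈ 2453/1649 = 1.4876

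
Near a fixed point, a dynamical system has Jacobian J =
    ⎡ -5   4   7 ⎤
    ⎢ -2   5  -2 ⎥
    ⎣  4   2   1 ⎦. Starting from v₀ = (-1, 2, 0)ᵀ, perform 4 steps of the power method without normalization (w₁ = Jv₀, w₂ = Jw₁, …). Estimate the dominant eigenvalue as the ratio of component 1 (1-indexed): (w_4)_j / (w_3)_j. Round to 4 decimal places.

λ ≈ -4.0173

w1 = Jv₀ = ((-5)·(-1) + 4·2 + 7·0; (-2)·(-1) + 5·2 + (-2)·0; 4·(-1) + 2·2 + 1·0) = (13, 12, 0)
w2 = Jw1 = ((-5)·13 + 4·12 + 7·0; (-2)·13 + 5·12 + (-2)·0; 4·13 + 2·12 + 1·0) = (-17, 34, 76)
w3 = Jw2 = (753, 52, 76)
w4 = Jw3 = (-3025, -1398, 3192)
Ratio at component: -3025 / 753 = -4.0173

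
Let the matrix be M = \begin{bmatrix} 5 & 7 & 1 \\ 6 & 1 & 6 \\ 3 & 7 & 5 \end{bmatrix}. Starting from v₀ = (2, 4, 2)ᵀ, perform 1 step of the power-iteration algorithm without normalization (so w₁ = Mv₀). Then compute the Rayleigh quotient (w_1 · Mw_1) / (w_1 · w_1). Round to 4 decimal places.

w1 = Mv₀ = (40, 28, 44)
Mw1 = (440, 532, 536)
w1·Mw1 = 40·440 + 28·532 + 44·536 = 56080; w1·w1 = 40·40 + 28·28 + 44·44 = 4320
λ ≈ 56080/4320 = 12.9815

λ ≈ 12.9815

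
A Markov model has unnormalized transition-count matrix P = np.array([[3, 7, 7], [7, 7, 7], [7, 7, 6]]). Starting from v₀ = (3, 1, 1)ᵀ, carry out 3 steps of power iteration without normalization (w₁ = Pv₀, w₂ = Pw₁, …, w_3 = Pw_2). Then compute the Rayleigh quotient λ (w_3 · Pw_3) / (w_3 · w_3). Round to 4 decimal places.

w1 = Pv₀ = (23, 35, 34)
w2 = Pw1 = (552, 644, 610)
w3 = Pw2 = (10434, 12642, 12032)
Pw3 = (204020, 245756, 233724)
w3·Pw3 = 10434·204020 + 12642·245756 + 12032·233724 = 8047759200; w3·w3 = 10434·10434 + 12642·12642 + 12032·12032 = 413457544
λ ≈ 8047759200/413457544 = 19.4645

19.4645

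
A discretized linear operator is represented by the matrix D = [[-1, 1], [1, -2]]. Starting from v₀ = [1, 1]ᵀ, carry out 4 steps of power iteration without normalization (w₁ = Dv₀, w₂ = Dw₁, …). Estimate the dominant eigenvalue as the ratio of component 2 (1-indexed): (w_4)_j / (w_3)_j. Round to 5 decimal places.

w1 = Dv₀ = ((-1)·1 + 1·1; 1·1 + (-2)·1) = (0, -1)
w2 = Dw1 = ((-1)·0 + 1·(-1); 1·0 + (-2)·(-1)) = (-1, 2)
w3 = Dw2 = (3, -5)
w4 = Dw3 = (-8, 13)
Ratio at component: 13 / -5 = -2.60000

λ ≈ -2.60000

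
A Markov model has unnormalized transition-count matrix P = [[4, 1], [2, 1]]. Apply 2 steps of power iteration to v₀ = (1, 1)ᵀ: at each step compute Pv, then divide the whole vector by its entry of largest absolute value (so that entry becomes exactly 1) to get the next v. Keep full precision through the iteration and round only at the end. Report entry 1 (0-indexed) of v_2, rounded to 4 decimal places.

Pv0 = (5.00000, 3.00000); divide by 5.00000 → v1 = (1.00000, 0.60000)
Pv1 = (4.60000, 2.60000); divide by 4.60000 → v2 = (1.00000, 0.56522)
Requested entry of v2: 13/23 = 0.5652

0.5652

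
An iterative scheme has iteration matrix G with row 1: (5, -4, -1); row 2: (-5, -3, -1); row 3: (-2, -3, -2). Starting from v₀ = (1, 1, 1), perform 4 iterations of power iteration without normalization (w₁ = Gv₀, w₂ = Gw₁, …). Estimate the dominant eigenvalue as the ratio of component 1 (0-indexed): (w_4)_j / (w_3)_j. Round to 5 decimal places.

w1 = Gv₀ = (0, -9, -7)
w2 = Gw1 = (43, 34, 41)
w3 = Gw2 = (38, -358, -270)
w4 = Gw3 = (1892, 1154, 1538)
Ratio at component: 1154 / -358 = -3.22346

λ ≈ -3.22346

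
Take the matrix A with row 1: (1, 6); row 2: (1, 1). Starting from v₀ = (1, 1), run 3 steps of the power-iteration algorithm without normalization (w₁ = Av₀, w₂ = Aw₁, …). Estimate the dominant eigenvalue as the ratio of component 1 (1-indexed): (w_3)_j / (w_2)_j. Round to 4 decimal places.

w1 = Av₀ = (7, 2)
w2 = Aw1 = (19, 9)
w3 = Aw2 = (73, 28)
Ratio at component: 73 / 19 = 3.8421

λ ≈ 3.8421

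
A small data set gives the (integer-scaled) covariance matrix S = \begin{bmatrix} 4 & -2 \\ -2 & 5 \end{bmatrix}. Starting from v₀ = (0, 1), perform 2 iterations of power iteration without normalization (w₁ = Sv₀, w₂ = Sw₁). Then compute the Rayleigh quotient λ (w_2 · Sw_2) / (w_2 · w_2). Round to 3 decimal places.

6.514

w1 = Sv₀ = (4·0 + (-2)·1; (-2)·0 + 5·1) = (-2, 5)
w2 = Sw1 = (4·(-2) + (-2)·5; (-2)·(-2) + 5·5) = (-18, 29)
Sw2 = (-130, 181)
w2·Sw2 = (-18)·(-130) + 29·181 = 7589; w2·w2 = (-18)·(-18) + 29·29 = 1165
λ ≈ 7589/1165 = 6.514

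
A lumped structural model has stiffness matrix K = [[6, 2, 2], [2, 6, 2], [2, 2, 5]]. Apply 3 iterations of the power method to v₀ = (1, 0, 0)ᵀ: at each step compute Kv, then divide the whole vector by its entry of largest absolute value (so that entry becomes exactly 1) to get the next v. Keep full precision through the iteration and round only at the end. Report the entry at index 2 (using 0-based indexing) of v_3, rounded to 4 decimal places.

Kv0 = (6.00000, 2.00000, 2.00000); divide by 6.00000 → v1 = (1.00000, 0.33333, 0.33333)
Kv1 = (7.33333, 4.66667, 4.33333); divide by 7.33333 → v2 = (1.00000, 0.63636, 0.59091)
Kv2 = (8.45455, 7.00000, 6.22727); divide by 8.45455 → v3 = (1.00000, 0.82796, 0.73656)
Requested entry of v3: 274/372 = 0.7366

0.7366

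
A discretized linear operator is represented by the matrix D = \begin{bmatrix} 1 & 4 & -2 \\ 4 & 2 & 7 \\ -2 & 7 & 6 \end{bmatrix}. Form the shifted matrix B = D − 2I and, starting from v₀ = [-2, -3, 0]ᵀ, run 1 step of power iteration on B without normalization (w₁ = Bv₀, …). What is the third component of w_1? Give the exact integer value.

-17

B = D − 2I has rows (-1, 4, -2); (4, 0, 7); (-2, 7, 4)
w1 = Bv₀ = ((-1)·(-2) + 4·(-3) + (-2)·0; 4·(-2) + 0·(-3) + 7·0; (-2)·(-2) + 7·(-3) + 4·0) = (-10, -8, -17)
Requested component of w1: -17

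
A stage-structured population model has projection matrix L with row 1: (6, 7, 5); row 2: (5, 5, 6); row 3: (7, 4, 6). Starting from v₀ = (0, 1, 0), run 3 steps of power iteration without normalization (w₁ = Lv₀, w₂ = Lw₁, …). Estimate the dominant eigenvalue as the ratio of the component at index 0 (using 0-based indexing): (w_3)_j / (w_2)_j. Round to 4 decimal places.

w1 = Lv₀ = (6·0 + 7·1 + 5·0; 5·0 + 5·1 + 6·0; 7·0 + 4·1 + 6·0) = (7, 5, 4)
w2 = Lw1 = (6·7 + 7·5 + 5·4; 5·7 + 5·5 + 6·4; 7·7 + 4·5 + 6·4) = (97, 84, 93)
w3 = Lw2 = (1635, 1463, 1573)
Ratio at component: 1635 / 97 = 16.8557

λ ≈ 16.8557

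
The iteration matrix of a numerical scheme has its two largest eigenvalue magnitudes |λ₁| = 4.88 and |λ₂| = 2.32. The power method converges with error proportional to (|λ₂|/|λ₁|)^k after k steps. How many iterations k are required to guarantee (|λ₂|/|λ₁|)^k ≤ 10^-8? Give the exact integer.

|λ₂/λ₁| = 2.32/4.88 = 0.47541
Need k ≥ ln(10^-8) / ln(0.47541) = -18.4207 / -0.7436 ≈ 24.773
Smallest integer k satisfying the bound: 25

25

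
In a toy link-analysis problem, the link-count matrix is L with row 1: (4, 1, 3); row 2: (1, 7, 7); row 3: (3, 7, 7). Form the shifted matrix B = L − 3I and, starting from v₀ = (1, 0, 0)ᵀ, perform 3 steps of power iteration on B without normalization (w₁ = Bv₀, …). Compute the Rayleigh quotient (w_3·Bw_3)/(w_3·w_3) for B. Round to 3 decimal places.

B = L − 3I has rows (1, 1, 3); (1, 4, 7); (3, 7, 4)
w1 = Bv₀ = (1·1 + 1·0 + 3·0; 1·1 + 4·0 + 7·0; 3·1 + 7·0 + 4·0) = (1, 1, 3)
w2 = Bw1 = (1·1 + 1·1 + 3·3; 1·1 + 4·1 + 7·3; 3·1 + 7·1 + 4·3) = (11, 26, 22)
w3 = Bw2 = (103, 269, 303)
Bw3 = (1281, 3300, 3404)
w3·Bw3 = 2051055; w3·w3 = 174779; μ ≈ 2051055/174779 = 11.735

11.735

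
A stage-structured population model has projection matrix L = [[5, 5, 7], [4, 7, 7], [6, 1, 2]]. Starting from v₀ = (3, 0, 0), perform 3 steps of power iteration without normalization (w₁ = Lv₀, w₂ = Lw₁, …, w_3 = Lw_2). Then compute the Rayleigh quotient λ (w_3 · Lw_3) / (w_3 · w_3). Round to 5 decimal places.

w1 = Lv₀ = (5·3 + 5·0 + 7·0; 4·3 + 7·0 + 7·0; 6·3 + 1·0 + 2·0) = (15, 12, 18)
w2 = Lw1 = (5·15 + 5·12 + 7·18; 4·15 + 7·12 + 7·18; 6·15 + 1·12 + 2·18) = (261, 270, 138)
w3 = Lw2 = (3621, 3900, 2112)
Lw3 = (52389, 56568, 29850)
w3·Lw3 = 3621·52389 + 3900·56568 + 2112·29850 = 473358969; w3·w3 = 3621·3621 + 3900·3900 + 2112·2112 = 32782185
λ ≈ 473358969/32782185 = 14.43952

λ ≈ 14.43952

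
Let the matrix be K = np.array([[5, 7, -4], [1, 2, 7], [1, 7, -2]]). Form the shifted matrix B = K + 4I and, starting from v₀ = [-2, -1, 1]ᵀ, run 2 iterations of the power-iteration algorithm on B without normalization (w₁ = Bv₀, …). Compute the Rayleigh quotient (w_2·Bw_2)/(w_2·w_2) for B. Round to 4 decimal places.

11.1653

B = K + 4I has rows (9, 7, -4); (1, 6, 7); (1, 7, 2)
w1 = Bv₀ = (-29, -1, -7)
w2 = Bw1 = (-240, -84, -50)
Bw2 = (-2548, -1094, -928)
w2·Bw2 = 749816; w2·w2 = 67156; μ ≈ 749816/67156 = 11.1653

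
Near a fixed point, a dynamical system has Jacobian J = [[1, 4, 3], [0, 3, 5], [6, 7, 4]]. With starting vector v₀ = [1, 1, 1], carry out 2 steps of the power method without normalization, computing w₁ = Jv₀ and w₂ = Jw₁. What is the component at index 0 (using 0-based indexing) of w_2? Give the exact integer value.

91

w1 = Jv₀ = (8, 8, 17)
w2 = Jw1 = (91, 109, 172)
The requested component of w2 is 91.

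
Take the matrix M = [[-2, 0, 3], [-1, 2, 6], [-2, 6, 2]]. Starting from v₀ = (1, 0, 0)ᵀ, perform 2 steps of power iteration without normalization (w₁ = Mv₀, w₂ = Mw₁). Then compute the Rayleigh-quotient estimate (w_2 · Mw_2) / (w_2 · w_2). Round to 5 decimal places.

w1 = Mv₀ = (-2, -1, -2)
w2 = Mw1 = (-2, -12, -6)
Mw2 = (-14, -58, -80)
w2·Mw2 = (-2)·(-14) + (-12)·(-58) + (-6)·(-80) = 1204; w2·w2 = (-2)·(-2) + (-12)·(-12) + (-6)·(-6) = 184
λ ≈ 1204/184 = 6.54348

λ ≈ 6.54348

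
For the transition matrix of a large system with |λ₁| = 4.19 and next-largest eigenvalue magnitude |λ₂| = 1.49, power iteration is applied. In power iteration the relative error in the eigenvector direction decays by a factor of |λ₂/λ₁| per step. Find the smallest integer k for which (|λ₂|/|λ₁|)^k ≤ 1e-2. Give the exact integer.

|λ₂/λ₁| = 1.49/4.19 = 0.35561
Need k ≥ ln(1e-2) / ln(0.35561) = -4.6052 / -1.0339 ≈ 4.454
Smallest integer k satisfying the bound: 5

5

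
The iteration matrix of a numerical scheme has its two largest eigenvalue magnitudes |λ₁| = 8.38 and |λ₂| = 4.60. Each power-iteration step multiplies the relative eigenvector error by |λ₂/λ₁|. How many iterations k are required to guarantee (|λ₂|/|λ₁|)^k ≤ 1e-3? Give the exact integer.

|λ₂/λ₁| = 4.60/8.38 = 0.54893
Need k ≥ ln(1e-3) / ln(0.54893) = -6.9078 / -0.5998 ≈ 11.517
Smallest integer k satisfying the bound: 12

12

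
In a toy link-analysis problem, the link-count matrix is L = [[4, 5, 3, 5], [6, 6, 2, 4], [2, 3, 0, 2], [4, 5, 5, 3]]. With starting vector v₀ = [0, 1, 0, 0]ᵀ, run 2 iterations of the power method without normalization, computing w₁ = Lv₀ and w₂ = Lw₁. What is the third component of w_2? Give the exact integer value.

38

w1 = Lv₀ = (4·0 + 5·1 + 3·0 + 5·0; 6·0 + 6·1 + 2·0 + 4·0; 2·0 + 3·1 + 0·0 + 2·0; 4·0 + 5·1 + 5·0 + 3·0) = (5, 6, 3, 5)
w2 = Lw1 = (4·5 + 5·6 + 3·3 + 5·5; 6·5 + 6·6 + 2·3 + 4·5; 2·5 + 3·6 + 0·3 + 2·5; 4·5 + 5·6 + 5·3 + 3·5) = (84, 92, 38, 80)
The requested component of w2 is 38.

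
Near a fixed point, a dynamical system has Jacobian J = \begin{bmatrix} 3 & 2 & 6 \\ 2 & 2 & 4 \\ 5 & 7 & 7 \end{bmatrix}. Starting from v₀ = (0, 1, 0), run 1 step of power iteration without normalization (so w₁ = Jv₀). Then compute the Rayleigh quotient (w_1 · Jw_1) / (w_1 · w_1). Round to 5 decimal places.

w1 = Jv₀ = (3·0 + 2·1 + 6·0; 2·0 + 2·1 + 4·0; 5·0 + 7·1 + 7·0) = (2, 2, 7)
Jw1 = (52, 36, 73)
w1·Jw1 = 2·52 + 2·36 + 7·73 = 687; w1·w1 = 2·2 + 2·2 + 7·7 = 57
λ ≈ 687/57 = 12.05263

12.05263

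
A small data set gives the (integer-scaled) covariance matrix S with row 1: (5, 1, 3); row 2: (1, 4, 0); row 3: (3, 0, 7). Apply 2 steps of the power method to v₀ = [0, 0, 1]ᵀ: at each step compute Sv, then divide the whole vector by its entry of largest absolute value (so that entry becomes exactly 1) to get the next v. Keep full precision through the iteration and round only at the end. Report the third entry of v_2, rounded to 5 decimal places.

1.00000

Sv0 = (3.000000, 0.000000, 7.000000); divide by 7.000000 → v1 = (0.428571, 0.000000, 1.000000)
Sv1 = (5.142857, 0.428571, 8.285714); divide by 8.285714 → v2 = (0.620690, 0.051724, 1.000000)
Requested entry of v2: 58/58 = 1.00000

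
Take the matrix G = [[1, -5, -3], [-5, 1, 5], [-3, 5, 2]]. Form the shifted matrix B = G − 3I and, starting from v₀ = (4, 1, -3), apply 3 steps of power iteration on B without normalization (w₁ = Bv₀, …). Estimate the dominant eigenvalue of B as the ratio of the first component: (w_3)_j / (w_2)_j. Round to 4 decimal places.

B = G − 3I has rows (-2, -5, -3); (-5, -2, 5); (-3, 5, -1)
w1 = Bv₀ = ((-2)·4 + (-5)·1 + (-3)·(-3); (-5)·4 + (-2)·1 + 5·(-3); (-3)·4 + 5·1 + (-1)·(-3)) = (-4, -37, -4)
w2 = Bw1 = ((-2)·(-4) + (-5)·(-37) + (-3)·(-4); (-5)·(-4) + (-2)·(-37) + 5·(-4); (-3)·(-4) + 5·(-37) + (-1)·(-4)) = (205, 74, -169)
w3 = Bw2 = (-273, -2018, -76)
Ratio: -273/205 = -1.3317

-1.3317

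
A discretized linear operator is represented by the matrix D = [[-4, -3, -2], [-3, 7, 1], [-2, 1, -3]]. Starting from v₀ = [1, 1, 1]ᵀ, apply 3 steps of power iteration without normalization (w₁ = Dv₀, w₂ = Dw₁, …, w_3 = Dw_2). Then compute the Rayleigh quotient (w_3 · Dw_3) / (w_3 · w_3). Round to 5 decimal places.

λ ≈ 3.25199

w1 = Dv₀ = (-9, 5, -4)
w2 = Dw1 = (29, 58, 35)
w3 = Dw2 = (-360, 354, -105)
Dw3 = (588, 3453, 1389)
w3·Dw3 = (-360)·588 + 354·3453 + (-105)·1389 = 864837; w3·w3 = (-360)·(-360) + 354·354 + (-105)·(-105) = 265941
λ ≈ 864837/265941 = 3.25199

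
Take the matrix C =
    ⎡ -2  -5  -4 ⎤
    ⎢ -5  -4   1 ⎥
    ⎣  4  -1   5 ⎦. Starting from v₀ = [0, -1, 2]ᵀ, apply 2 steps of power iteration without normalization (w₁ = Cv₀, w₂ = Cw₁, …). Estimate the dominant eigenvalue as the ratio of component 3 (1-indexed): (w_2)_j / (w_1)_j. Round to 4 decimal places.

λ ≈ 3.3636

w1 = Cv₀ = (-3, 6, 11)
w2 = Cw1 = (-68, 2, 37)
Ratio at component: 37 / 11 = 3.3636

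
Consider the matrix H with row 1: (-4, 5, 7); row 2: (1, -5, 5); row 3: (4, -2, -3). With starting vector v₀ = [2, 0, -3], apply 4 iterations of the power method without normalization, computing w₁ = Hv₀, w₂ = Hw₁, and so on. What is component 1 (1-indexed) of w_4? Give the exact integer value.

4575

w1 = Hv₀ = ((-4)·2 + 5·0 + 7·(-3); 1·2 + (-5)·0 + 5·(-3); 4·2 + (-2)·0 + (-3)·(-3)) = (-29, -13, 17)
w2 = Hw1 = ((-4)·(-29) + 5·(-13) + 7·17; 1·(-29) + (-5)·(-13) + 5·17; 4·(-29) + (-2)·(-13) + (-3)·17) = (170, 121, -141)
w3 = Hw2 = (-1062, -1140, 861)
w4 = Hw3 = (4575, 8943, -4551)
The requested component of w4 is 4575.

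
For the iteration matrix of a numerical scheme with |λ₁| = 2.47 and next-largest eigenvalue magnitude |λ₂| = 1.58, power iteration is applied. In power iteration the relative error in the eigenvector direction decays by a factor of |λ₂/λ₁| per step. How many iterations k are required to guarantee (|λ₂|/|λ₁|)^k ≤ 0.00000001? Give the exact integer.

|λ₂/λ₁| = 1.58/2.47 = 0.63968
Need k ≥ ln(0.00000001) / ln(0.63968) = -18.4207 / -0.4468 ≈ 41.229
Smallest integer k satisfying the bound: 42

42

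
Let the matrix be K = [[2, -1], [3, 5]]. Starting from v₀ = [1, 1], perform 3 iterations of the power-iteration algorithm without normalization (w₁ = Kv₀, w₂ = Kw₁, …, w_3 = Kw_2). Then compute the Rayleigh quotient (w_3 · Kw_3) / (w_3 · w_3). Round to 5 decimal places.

w1 = Kv₀ = (2·1 + (-1)·1; 3·1 + 5·1) = (1, 8)
w2 = Kw1 = (2·1 + (-1)·8; 3·1 + 5·8) = (-6, 43)
w3 = Kw2 = (-55, 197)
Kw3 = (-307, 820)
w3·Kw3 = (-55)·(-307) + 197·820 = 178425; w3·w3 = (-55)·(-55) + 197·197 = 41834
λ ≈ 178425/41834 = 4.26507

4.26507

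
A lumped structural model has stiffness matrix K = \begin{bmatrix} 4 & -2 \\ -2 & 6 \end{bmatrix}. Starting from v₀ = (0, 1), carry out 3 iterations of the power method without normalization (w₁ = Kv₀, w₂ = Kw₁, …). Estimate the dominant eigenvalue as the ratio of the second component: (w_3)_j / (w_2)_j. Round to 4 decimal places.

w1 = Kv₀ = (-2, 6)
w2 = Kw1 = (-20, 40)
w3 = Kw2 = (-160, 280)
Ratio at component: 280 / 40 = 7.0000

7.0000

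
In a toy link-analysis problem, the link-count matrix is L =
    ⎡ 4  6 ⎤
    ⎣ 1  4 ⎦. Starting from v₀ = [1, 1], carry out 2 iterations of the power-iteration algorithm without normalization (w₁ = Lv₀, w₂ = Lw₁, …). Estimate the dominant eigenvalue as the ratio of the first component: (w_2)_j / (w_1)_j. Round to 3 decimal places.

λ ≈ 7.000

w1 = Lv₀ = (10, 5)
w2 = Lw1 = (70, 30)
Ratio at component: 70 / 10 = 7.000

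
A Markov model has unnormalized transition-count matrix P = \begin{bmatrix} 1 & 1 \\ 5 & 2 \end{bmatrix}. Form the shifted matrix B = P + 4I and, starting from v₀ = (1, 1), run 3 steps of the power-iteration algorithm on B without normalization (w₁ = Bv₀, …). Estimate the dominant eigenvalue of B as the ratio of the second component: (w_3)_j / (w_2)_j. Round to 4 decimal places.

B = P + 4I has rows (5, 1); (5, 6)
w1 = Bv₀ = (5·1 + 1·1; 5·1 + 6·1) = (6, 11)
w2 = Bw1 = (5·6 + 1·11; 5·6 + 6·11) = (41, 96)
w3 = Bw2 = (301, 781)
Ratio: 781/96 = 8.1354

μ ≈ 8.1354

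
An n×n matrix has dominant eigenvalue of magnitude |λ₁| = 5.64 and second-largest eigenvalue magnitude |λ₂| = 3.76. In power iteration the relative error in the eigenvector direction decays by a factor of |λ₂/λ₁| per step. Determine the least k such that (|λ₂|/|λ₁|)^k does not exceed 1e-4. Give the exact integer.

|λ₂/λ₁| = 3.76/5.64 = 0.66667
Need k ≥ ln(1e-4) / ln(0.66667) = -9.2103 / -0.4055 ≈ 22.715
Smallest integer k satisfying the bound: 23

23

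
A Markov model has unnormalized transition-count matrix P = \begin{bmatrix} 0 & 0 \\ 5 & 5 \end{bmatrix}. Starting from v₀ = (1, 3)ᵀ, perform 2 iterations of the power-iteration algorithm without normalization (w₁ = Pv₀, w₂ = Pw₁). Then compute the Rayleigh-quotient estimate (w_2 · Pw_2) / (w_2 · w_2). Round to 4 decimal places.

λ ≈ 5.0000

w1 = Pv₀ = (0·1 + 0·3; 5·1 + 5·3) = (0, 20)
w2 = Pw1 = (0·0 + 0·20; 5·0 + 5·20) = (0, 100)
Pw2 = (0, 500)
w2·Pw2 = 0·0 + 100·500 = 50000; w2·w2 = 0·0 + 100·100 = 10000
λ ≈ 50000/10000 = 5.0000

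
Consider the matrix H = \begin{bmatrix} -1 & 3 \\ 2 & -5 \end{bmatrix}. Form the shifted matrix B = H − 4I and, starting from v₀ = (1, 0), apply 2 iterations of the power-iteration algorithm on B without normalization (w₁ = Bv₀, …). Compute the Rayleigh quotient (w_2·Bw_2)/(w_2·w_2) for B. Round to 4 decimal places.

B = H − 4I has rows (-5, 3); (2, -9)
w1 = Bv₀ = (-5, 2)
w2 = Bw1 = (31, -28)
Bw2 = (-239, 314)
w2·Bw2 = -16201; w2·w2 = 1745; μ ≈ -16201/1745 = -9.2842

μ ≈ -9.2842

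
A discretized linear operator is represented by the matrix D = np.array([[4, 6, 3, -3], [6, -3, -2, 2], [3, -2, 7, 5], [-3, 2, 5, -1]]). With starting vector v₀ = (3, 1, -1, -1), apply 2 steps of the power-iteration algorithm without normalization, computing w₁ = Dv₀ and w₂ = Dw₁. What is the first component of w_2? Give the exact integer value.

w1 = Dv₀ = (18, 15, -5, -11)
w2 = Dw1 = (180, 51, -66, -38)
The requested component of w2 is 180.

180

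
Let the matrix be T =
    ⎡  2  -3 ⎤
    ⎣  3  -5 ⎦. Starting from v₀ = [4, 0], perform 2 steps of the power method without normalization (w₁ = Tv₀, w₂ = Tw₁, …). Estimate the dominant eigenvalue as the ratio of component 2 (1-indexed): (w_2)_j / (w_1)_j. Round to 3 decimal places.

-3.000

w1 = Tv₀ = (2·4 + (-3)·0; 3·4 + (-5)·0) = (8, 12)
w2 = Tw1 = (2·8 + (-3)·12; 3·8 + (-5)·12) = (-20, -36)
Ratio at component: -36 / 12 = -3.000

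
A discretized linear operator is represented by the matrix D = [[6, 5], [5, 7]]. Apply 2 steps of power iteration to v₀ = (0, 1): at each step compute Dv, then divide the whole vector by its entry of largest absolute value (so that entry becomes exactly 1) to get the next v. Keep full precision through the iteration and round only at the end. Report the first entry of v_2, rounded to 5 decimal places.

0.87838

Dv0 = (5.000000, 7.000000); divide by 7.000000 → v1 = (0.714286, 1.000000)
Dv1 = (9.285714, 10.571429); divide by 10.571429 → v2 = (0.878378, 1.000000)
Requested entry of v2: 65/74 = 0.87838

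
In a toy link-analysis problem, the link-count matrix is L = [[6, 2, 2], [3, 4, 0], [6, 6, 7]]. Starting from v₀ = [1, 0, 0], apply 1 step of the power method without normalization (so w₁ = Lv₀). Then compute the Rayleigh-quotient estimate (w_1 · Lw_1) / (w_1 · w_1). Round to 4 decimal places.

w1 = Lv₀ = (6, 3, 6)
Lw1 = (54, 30, 96)
w1·Lw1 = 6·54 + 3·30 + 6·96 = 990; w1·w1 = 6·6 + 3·3 + 6·6 = 81
λ ≈ 990/81 = 12.2222

λ ≈ 12.2222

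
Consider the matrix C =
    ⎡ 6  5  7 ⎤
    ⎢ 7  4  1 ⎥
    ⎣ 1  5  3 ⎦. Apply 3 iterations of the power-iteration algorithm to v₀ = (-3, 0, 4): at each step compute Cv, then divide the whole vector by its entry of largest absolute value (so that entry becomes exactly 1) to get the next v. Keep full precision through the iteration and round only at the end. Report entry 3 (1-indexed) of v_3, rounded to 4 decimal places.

Cv0 = (10.00000, -17.00000, 9.00000); divide by -17.00000 → v1 = (-0.58824, 1.00000, -0.52941)
Cv1 = (-2.23529, -0.64706, 2.82353); divide by 2.82353 → v2 = (-0.79167, -0.22917, 1.00000)
Cv2 = (1.10417, -5.45833, 1.06250); divide by -5.45833 → v3 = (-0.20229, 1.00000, -0.19466)
Requested entry of v3: -51/262 = -0.1947

-0.1947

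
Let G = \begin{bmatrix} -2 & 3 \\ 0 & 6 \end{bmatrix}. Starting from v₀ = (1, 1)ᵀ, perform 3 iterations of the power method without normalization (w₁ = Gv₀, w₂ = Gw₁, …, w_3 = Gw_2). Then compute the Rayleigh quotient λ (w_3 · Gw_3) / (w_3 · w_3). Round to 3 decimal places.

w1 = Gv₀ = (1, 6)
w2 = Gw1 = (16, 36)
w3 = Gw2 = (76, 216)
Gw3 = (496, 1296)
w3·Gw3 = 76·496 + 216·1296 = 317632; w3·w3 = 76·76 + 216·216 = 52432
λ ≈ 317632/52432 = 6.058

6.058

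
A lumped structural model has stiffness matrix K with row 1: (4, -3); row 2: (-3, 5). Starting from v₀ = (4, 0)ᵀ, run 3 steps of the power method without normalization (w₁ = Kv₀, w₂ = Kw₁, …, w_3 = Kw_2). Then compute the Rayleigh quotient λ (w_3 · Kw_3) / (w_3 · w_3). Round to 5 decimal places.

λ ≈ 7.54094

w1 = Kv₀ = (16, -12)
w2 = Kw1 = (100, -108)
w3 = Kw2 = (724, -840)
Kw3 = (5416, -6372)
w3·Kw3 = 724·5416 + (-840)·(-6372) = 9273664; w3·w3 = 724·724 + (-840)·(-840) = 1229776
λ ≈ 9273664/1229776 = 7.54094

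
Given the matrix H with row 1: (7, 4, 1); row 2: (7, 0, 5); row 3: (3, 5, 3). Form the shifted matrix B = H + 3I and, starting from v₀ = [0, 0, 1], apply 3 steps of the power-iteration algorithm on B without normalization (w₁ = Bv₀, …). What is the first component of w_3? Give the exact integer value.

B = H + 3I has rows (10, 4, 1); (7, 3, 5); (3, 5, 6)
w1 = Bv₀ = (1, 5, 6)
w2 = Bw1 = (36, 52, 64)
w3 = Bw2 = (632, 728, 752)
Requested component of w3: 632

632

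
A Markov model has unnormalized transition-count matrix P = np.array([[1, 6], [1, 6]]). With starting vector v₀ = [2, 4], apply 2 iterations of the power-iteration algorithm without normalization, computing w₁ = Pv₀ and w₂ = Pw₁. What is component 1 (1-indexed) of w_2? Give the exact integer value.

182

w1 = Pv₀ = (26, 26)
w2 = Pw1 = (182, 182)
The requested component of w2 is 182.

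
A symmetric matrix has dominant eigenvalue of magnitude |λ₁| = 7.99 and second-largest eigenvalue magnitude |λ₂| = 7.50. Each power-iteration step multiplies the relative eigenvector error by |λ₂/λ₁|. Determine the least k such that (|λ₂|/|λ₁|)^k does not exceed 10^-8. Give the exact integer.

|λ₂/λ₁| = 7.50/7.99 = 0.93867
Need k ≥ ln(10^-8) / ln(0.93867) = -18.4207 / -0.0633 ≈ 291.062
Smallest integer k satisfying the bound: 292

292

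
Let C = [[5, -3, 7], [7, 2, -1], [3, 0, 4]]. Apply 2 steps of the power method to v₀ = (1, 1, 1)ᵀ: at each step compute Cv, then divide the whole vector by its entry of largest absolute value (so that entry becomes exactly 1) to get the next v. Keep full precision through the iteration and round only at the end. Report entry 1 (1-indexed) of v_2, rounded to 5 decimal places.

Cv0 = (9.000000, 8.000000, 7.000000); divide by 9.000000 → v1 = (1.000000, 0.888889, 0.777778)
Cv1 = (7.777778, 8.000000, 6.111111); divide by 8.000000 → v2 = (0.972222, 1.000000, 0.763889)
Requested entry of v2: 70/72 = 0.97222

0.97222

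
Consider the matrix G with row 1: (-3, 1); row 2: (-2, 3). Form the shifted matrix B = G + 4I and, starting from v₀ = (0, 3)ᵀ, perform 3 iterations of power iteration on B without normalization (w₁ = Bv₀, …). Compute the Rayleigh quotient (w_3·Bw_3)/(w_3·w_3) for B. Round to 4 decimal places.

6.6498

B = G + 4I has rows (1, 1); (-2, 7)
w1 = Bv₀ = (3, 21)
w2 = Bw1 = (24, 141)
w3 = Bw2 = (165, 939)
Bw3 = (1104, 6243)
w3·Bw3 = 6044337; w3·w3 = 908946; μ ≈ 6044337/908946 = 6.6498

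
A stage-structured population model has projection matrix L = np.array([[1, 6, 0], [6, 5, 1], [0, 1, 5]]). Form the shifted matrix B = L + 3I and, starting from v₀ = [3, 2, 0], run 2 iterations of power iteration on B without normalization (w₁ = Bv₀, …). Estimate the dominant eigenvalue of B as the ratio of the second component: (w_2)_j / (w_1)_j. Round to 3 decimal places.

μ ≈ 12.294

B = L + 3I has rows (4, 6, 0); (6, 8, 1); (0, 1, 8)
w1 = Bv₀ = (24, 34, 2)
w2 = Bw1 = (300, 418, 50)
Ratio: 418/34 = 12.294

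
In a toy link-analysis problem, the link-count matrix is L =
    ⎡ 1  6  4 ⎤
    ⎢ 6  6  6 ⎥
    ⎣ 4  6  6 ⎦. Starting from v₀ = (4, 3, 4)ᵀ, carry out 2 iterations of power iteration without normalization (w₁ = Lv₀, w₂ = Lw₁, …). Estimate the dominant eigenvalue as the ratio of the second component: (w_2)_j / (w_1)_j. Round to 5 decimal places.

14.72727

w1 = Lv₀ = (38, 66, 58)
w2 = Lw1 = (666, 972, 896)
Ratio at component: 972 / 66 = 14.72727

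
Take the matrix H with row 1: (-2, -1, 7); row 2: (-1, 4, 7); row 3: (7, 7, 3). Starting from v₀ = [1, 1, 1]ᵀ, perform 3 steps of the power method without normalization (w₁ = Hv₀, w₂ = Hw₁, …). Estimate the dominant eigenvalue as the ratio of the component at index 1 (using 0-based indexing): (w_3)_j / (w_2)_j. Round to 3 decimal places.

λ ≈ 10.077

w1 = Hv₀ = ((-2)·1 + (-1)·1 + 7·1; (-1)·1 + 4·1 + 7·1; 7·1 + 7·1 + 3·1) = (4, 10, 17)
w2 = Hw1 = ((-2)·4 + (-1)·10 + 7·17; (-1)·4 + 4·10 + 7·17; 7·4 + 7·10 + 3·17) = (101, 155, 149)
w3 = Hw2 = (686, 1562, 2239)
Ratio at component: 1562 / 155 = 10.077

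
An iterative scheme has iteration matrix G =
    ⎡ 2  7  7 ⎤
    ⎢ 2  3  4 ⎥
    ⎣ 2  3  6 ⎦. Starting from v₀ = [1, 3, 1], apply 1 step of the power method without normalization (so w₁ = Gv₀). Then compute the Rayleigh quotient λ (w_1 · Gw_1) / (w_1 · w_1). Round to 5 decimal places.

λ ≈ 10.34936

w1 = Gv₀ = (2·1 + 7·3 + 7·1; 2·1 + 3·3 + 4·1; 2·1 + 3·3 + 6·1) = (30, 15, 17)
Gw1 = (284, 173, 207)
w1·Gw1 = 30·284 + 15·173 + 17·207 = 14634; w1·w1 = 30·30 + 15·15 + 17·17 = 1414
λ ≈ 14634/1414 = 10.34936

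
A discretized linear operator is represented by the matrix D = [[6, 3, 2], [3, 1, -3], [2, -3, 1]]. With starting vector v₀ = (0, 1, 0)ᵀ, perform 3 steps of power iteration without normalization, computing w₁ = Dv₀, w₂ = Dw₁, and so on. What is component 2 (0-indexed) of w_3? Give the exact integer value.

-27

w1 = Dv₀ = (3, 1, -3)
w2 = Dw1 = (15, 19, 0)
w3 = Dw2 = (147, 64, -27)
The requested component of w3 is -27.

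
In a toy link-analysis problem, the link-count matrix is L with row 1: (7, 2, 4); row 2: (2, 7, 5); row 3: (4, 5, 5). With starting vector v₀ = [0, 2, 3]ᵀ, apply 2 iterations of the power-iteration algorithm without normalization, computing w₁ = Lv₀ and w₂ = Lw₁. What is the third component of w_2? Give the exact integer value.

w1 = Lv₀ = (7·0 + 2·2 + 4·3; 2·0 + 7·2 + 5·3; 4·0 + 5·2 + 5·3) = (16, 29, 25)
w2 = Lw1 = (7·16 + 2·29 + 4·25; 2·16 + 7·29 + 5·25; 4·16 + 5·29 + 5·25) = (270, 360, 334)
The requested component of w2 is 334.

334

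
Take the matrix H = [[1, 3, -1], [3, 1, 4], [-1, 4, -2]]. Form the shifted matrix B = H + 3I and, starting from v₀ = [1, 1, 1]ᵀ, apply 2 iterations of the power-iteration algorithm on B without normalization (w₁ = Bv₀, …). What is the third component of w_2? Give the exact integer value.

42

B = H + 3I has rows (4, 3, -1); (3, 4, 4); (-1, 4, 1)
w1 = Bv₀ = (6, 11, 4)
w2 = Bw1 = (53, 78, 42)
Requested component of w2: 42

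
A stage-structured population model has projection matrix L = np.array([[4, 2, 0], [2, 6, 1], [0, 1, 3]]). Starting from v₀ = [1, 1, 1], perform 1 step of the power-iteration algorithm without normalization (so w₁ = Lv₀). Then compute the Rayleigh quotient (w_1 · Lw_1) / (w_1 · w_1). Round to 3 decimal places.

7.263

w1 = Lv₀ = (4·1 + 2·1 + 0·1; 2·1 + 6·1 + 1·1; 0·1 + 1·1 + 3·1) = (6, 9, 4)
Lw1 = (42, 70, 21)
w1·Lw1 = 6·42 + 9·70 + 4·21 = 966; w1·w1 = 6·6 + 9·9 + 4·4 = 133
λ ≈ 966/133 = 7.263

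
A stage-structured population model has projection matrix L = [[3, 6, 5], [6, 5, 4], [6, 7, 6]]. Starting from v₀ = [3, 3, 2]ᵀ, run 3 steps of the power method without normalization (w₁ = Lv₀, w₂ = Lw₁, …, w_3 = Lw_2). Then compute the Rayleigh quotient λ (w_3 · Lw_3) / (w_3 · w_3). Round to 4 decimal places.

λ ≈ 15.9235

w1 = Lv₀ = (3·3 + 6·3 + 5·2; 6·3 + 5·3 + 4·2; 6·3 + 7·3 + 6·2) = (37, 41, 51)
w2 = Lw1 = (3·37 + 6·41 + 5·51; 6·37 + 5·41 + 4·51; 6·37 + 7·41 + 6·51) = (612, 631, 815)
w3 = Lw2 = (9697, 10087, 12979)
Lw3 = (154508, 160533, 206665)
w3·Lw3 = 9697·154508 + 10087·160533 + 12979·206665 = 5799865482; w3·w3 = 9697·9697 + 10087·10087 + 12979·12979 = 364233819
λ ≈ 5799865482/364233819 = 15.9235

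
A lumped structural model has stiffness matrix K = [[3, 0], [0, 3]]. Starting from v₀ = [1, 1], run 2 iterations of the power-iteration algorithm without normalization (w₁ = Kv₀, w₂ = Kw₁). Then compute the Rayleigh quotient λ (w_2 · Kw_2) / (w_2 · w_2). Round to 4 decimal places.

λ ≈ 3.0000

w1 = Kv₀ = (3·1 + 0·1; 0·1 + 3·1) = (3, 3)
w2 = Kw1 = (3·3 + 0·3; 0·3 + 3·3) = (9, 9)
Kw2 = (27, 27)
w2·Kw2 = 9·27 + 9·27 = 486; w2·w2 = 9·9 + 9·9 = 162
λ ≈ 486/162 = 3.0000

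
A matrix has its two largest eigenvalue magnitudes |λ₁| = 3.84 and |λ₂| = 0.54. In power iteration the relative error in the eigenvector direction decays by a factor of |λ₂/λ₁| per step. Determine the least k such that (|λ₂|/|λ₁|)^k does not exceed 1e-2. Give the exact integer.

|λ₂/λ₁| = 0.54/3.84 = 0.14063
Need k ≥ ln(1e-2) / ln(0.14063) = -4.6052 / -1.9617 ≈ 2.348
Smallest integer k satisfying the bound: 3

3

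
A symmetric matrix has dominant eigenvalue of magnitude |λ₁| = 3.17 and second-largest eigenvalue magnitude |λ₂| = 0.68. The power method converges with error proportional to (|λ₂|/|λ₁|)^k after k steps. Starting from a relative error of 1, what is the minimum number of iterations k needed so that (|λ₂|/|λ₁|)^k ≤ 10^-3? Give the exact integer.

|λ₂/λ₁| = 0.68/3.17 = 0.21451
Need k ≥ ln(10^-3) / ln(0.21451) = -6.9078 / -1.5394 ≈ 4.487
Smallest integer k satisfying the bound: 5

5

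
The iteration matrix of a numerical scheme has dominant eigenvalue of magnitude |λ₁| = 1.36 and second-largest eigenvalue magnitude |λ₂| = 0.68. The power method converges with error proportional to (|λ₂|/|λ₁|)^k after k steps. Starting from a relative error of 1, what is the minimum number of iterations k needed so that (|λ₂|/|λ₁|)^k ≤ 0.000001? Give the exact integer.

|λ₂/λ₁| = 0.68/1.36 = 0.50000
Need k ≥ ln(0.000001) / ln(0.50000) = -13.8155 / -0.6931 ≈ 19.932
Smallest integer k satisfying the bound: 20

20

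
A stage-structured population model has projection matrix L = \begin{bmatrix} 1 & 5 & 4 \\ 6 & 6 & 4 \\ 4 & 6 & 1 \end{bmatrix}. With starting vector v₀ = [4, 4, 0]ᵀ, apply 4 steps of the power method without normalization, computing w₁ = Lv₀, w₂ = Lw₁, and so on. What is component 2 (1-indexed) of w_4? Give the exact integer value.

w1 = Lv₀ = (24, 48, 40)
w2 = Lw1 = (424, 592, 424)
w3 = Lw2 = (5080, 7792, 5672)
w4 = Lw3 = (66728, 99920, 72744)
The requested component of w4 is 99920.

99920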